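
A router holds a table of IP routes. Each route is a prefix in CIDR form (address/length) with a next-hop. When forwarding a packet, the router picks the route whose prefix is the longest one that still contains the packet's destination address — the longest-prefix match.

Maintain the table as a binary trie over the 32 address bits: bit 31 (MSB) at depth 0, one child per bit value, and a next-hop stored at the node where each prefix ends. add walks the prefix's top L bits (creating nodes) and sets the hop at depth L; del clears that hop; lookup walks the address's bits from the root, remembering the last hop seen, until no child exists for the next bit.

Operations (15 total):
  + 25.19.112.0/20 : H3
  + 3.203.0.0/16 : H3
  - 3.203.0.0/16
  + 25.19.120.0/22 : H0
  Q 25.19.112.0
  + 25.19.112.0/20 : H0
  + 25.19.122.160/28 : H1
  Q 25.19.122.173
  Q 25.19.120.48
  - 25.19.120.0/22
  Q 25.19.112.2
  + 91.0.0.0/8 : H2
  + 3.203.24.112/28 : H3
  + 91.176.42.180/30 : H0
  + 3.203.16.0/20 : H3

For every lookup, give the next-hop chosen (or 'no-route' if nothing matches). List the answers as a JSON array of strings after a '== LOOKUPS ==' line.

Process each operation:
  + 25.19.112.0/20 (H3) depth=20
  + 3.203.0.0/16 (H3) depth=16
  - 3.203.0.0/16 clear@16
  + 25.19.120.0/22 (H0) depth=22
  Q 25.19.112.0: descend 00011001000100110111 ; hops seen [H3] ; pick H3
  + 25.19.112.0/20 (H0) depth=20
  + 25.19.122.160/28 (H1) depth=28
  Q 25.19.122.173: descend 0001100100010011011110101010 ; hops seen [H0,H0,H1] ; pick H1
  Q 25.19.120.48: descend 0001100100010011011110 ; hops seen [H0,H0] ; pick H0
  - 25.19.120.0/22 clear@22
  Q 25.19.112.2: descend 00011001000100110111 ; hops seen [H0] ; pick H0
  + 91.0.0.0/8 (H2) depth=8
  + 3.203.24.112/28 (H3) depth=28
  + 91.176.42.180/30 (H0) depth=30
  + 3.203.16.0/20 (H3) depth=20

== LOOKUPS ==
["H3","H1","H0","H0"]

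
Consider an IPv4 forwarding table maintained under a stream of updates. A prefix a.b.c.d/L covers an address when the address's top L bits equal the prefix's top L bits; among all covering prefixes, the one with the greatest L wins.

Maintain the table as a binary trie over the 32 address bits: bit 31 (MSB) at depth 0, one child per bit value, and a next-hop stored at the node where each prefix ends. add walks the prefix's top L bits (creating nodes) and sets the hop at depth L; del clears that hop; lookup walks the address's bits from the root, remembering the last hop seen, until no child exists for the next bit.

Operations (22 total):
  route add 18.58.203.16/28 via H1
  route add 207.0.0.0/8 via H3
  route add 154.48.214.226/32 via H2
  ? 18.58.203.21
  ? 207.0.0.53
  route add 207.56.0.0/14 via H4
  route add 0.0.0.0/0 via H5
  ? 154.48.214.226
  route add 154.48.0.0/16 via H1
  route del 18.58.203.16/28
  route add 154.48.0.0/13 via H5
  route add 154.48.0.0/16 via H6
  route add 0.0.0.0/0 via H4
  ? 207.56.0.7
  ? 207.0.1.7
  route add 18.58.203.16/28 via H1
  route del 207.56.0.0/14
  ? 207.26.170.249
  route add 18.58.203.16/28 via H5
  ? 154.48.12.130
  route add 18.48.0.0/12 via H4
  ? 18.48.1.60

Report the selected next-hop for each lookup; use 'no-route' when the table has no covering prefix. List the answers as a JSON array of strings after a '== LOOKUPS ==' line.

Apply in order:
  + 18.58.203.16/28 (H1) depth=28
  + 207.0.0.0/8 (H3) depth=8
  + 154.48.214.226/32 (H2) depth=32
  ? 18.58.203.21  path d0:-→d1:-→d2:-→d3:-→d4:-→d5:-→d6:-→d7:-→d8:-→d9:-→d10:-→d11:-→d12:-→d13:-→d14:-→d15:-→d16:-→d17:-→d18:-→d19:-→d20:-→d21:-→d22:-→d23:-→d24:-→d25:-→d26:-→d27:-→d28:H1  best=H1
  ? 207.0.0.53  path d0:-→d1:-→d2:-→d3:-→d4:-→d5:-→d6:-→d7:-→d8:H3  best=H3
  + 207.56.0.0/14 (H4) depth=14
  + 0.0.0.0/0 (H5) depth=0
  ? 154.48.214.226  path d0:H5→d1:-→d2:-→d3:-→d4:-→d5:-→d6:-→d7:-→d8:-→d9:-→d10:-→d11:-→d12:-→d13:-→d14:-→d15:-→d16:-→d17:-→d18:-→d19:-→d20:-→d21:-→d22:-→d23:-→d24:-→d25:-→d26:-→d27:-→d28:-→d29:-→d30:-→d31:-→d32:H2  best=H2
  + 154.48.0.0/16 (H1) depth=16
  - 18.58.203.16/28 clear@28
  + 154.48.0.0/13 (H5) depth=13
  + 154.48.0.0/16 (H6) depth=16
  + 0.0.0.0/0 (H4) depth=0
  ? 207.56.0.7  path d0:H4→d1:-→d2:-→d3:-→d4:-→d5:-→d6:-→d7:-→d8:H3→d9:-→d10:-→d11:-→d12:-→d13:-→d14:H4  best=H4
  ? 207.0.1.7  path d0:H4→d1:-→d2:-→d3:-→d4:-→d5:-→d6:-→d7:-→d8:H3→d9:-→d10:-  best=H3
  + 18.58.203.16/28 (H1) depth=28
  - 207.56.0.0/14 clear@14
  ? 207.26.170.249  path d0:H4→d1:-→d2:-→d3:-→d4:-→d5:-→d6:-→d7:-→d8:H3→d9:-→d10:-  best=H3
  + 18.58.203.16/28 (H5) depth=28
  ? 154.48.12.130  path d0:H4→d1:-→d2:-→d3:-→d4:-→d5:-→d6:-→d7:-→d8:-→d9:-→d10:-→d11:-→d12:-→d13:H5→d14:-→d15:-→d16:H6  best=H6
  + 18.48.0.0/12 (H4) depth=12
  ? 18.48.1.60  path d0:H4→d1:-→d2:-→d3:-→d4:-→d5:-→d6:-→d7:-→d8:-→d9:-→d10:-→d11:-→d12:H4  best=H4

== LOOKUPS ==
["H1","H3","H2","H4","H3","H3","H6","H4"]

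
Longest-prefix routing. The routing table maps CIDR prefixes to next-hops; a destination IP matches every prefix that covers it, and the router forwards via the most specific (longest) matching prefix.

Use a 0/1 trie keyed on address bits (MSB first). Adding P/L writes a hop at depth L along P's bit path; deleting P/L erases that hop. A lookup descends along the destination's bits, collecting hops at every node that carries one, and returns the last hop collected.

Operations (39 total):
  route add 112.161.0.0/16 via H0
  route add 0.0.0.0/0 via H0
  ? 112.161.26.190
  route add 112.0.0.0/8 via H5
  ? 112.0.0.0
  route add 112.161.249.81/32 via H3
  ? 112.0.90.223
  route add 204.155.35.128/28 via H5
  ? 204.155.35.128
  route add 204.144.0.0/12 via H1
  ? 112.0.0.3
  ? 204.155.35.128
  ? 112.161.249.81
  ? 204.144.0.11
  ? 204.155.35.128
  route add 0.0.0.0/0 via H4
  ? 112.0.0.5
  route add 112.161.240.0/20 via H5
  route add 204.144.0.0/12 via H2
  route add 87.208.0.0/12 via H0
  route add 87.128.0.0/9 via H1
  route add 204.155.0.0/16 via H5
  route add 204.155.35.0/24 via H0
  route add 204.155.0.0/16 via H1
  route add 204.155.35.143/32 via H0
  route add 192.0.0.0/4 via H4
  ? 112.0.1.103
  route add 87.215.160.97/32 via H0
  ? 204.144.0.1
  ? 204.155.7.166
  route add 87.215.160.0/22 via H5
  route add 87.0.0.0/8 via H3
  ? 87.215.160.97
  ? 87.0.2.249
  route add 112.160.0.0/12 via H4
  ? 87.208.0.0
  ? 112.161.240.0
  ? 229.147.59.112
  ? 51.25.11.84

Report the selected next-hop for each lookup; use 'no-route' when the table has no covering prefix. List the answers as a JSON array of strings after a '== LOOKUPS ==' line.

Process each operation:
  + 112.161.0.0/16 (H0) depth=16
  + 0.0.0.0/0 (H0) depth=0
  Q 112.161.26.190: descend 0111000010100001 ; hops seen [H0,H0] ; pick H0
  + 112.0.0.0/8 (H5) depth=8
  Q 112.0.0.0: descend 01110000 ; hops seen [H0,H5] ; pick H5
  + 112.161.249.81/32 (H3) depth=32
  Q 112.0.90.223: descend 01110000 ; hops seen [H0,H5] ; pick H5
  + 204.155.35.128/28 (H5) depth=28
  Q 204.155.35.128: descend 1100110010011011001000111000 ; hops seen [H0,H5] ; pick H5
  + 204.144.0.0/12 (H1) depth=12
  Q 112.0.0.3: descend 01110000 ; hops seen [H0,H5] ; pick H5
  Q 204.155.35.128: descend 1100110010011011001000111000 ; hops seen [H0,H1,H5] ; pick H5
  Q 112.161.249.81: descend 01110000101000011111100101010001 ; hops seen [H0,H5,H0,H3] ; pick H3
  Q 204.144.0.11: descend 110011001001 ; hops seen [H0,H1] ; pick H1
  Q 204.155.35.128: descend 1100110010011011001000111000 ; hops seen [H0,H1,H5] ; pick H5
  + 0.0.0.0/0 (H4) depth=0
  Q 112.0.0.5: descend 01110000 ; hops seen [H4,H5] ; pick H5
  + 112.161.240.0/20 (H5) depth=20
  + 204.144.0.0/12 (H2) depth=12
  + 87.208.0.0/12 (H0) depth=12
  + 87.128.0.0/9 (H1) depth=9
  + 204.155.0.0/16 (H5) depth=16
  + 204.155.35.0/24 (H0) depth=24
  + 204.155.0.0/16 (H1) depth=16
  + 204.155.35.143/32 (H0) depth=32
  + 192.0.0.0/4 (H4) depth=4
  Q 112.0.1.103: descend 01110000 ; hops seen [H4,H5] ; pick H5
  + 87.215.160.97/32 (H0) depth=32
  Q 204.144.0.1: descend 110011001001 ; hops seen [H4,H4,H2] ; pick H2
  Q 204.155.7.166: descend 110011001001101100 ; hops seen [H4,H4,H2,H1] ; pick H1
  + 87.215.160.0/22 (H5) depth=22
  + 87.0.0.0/8 (H3) depth=8
  Q 87.215.160.97: descend 01010111110101111010000001100001 ; hops seen [H4,H3,H1,H0,H5,H0] ; pick H0
  Q 87.0.2.249: descend 01010111 ; hops seen [H4,H3] ; pick H3
  + 112.160.0.0/12 (H4) depth=12
  Q 87.208.0.0: descend 0101011111010 ; hops seen [H4,H3,H1,H0] ; pick H0
  Q 112.161.240.0: descend 01110000101000011111 ; hops seen [H4,H5,H4,H0,H5] ; pick H5
  Q 229.147.59.112: descend 11 ; hops seen [H4] ; pick H4
  Q 51.25.11.84: descend 0 ; hops seen [H4] ; pick H4

== LOOKUPS ==
["H0","H5","H5","H5","H5","H5","H3","H1","H5","H5","H5","H2","H1","H0","H3","H0","H5","H4","H4"]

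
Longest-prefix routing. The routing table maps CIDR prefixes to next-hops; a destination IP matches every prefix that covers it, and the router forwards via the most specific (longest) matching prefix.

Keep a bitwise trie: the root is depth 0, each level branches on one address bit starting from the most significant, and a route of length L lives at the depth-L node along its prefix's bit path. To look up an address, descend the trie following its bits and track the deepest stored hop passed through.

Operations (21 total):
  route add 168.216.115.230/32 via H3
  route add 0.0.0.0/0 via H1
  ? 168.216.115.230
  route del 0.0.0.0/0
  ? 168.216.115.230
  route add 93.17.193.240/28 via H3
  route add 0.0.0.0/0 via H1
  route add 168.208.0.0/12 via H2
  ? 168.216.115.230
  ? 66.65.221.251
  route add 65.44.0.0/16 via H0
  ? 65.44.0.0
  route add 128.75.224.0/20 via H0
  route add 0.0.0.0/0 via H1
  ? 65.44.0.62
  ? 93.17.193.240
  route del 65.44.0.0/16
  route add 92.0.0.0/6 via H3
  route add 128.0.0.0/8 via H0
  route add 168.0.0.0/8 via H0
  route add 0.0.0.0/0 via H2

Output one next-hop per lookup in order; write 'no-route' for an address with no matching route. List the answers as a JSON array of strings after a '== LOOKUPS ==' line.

Apply in order:
  add 168.216.115.230/32 -> H3 at depth 32
  add 0.0.0.0/0 -> H1 at depth 0
  Q 168.216.115.230: descend 10101000110110000111001111100110 ; hops seen [H1,H3] ; pick H3
  - 0.0.0.0/0 clear@0
  Q 168.216.115.230: descend 10101000110110000111001111100110 ; hops seen [H3] ; pick H3
  add 93.17.193.240/28 -> H3 at depth 28
  add 0.0.0.0/0 -> H1 at depth 0
  add 168.208.0.0/12 -> H2 at depth 12
  Q 168.216.115.230: descend 10101000110110000111001111100110 ; hops seen [H1,H2,H3] ; pick H3
  Q 66.65.221.251: descend 010 ; hops seen [H1] ; pick H1
  add 65.44.0.0/16 -> H0 at depth 16
  Q 65.44.0.0: descend 0100000100101100 ; hops seen [H1,H0] ; pick H0
  add 128.75.224.0/20 -> H0 at depth 20
  add 0.0.0.0/0 -> H1 at depth 0
  Q 65.44.0.62: descend 0100000100101100 ; hops seen [H1,H0] ; pick H0
  Q 93.17.193.240: descend 0101110100010001110000011111 ; hops seen [H1,H3] ; pick H3
  - 65.44.0.0/16 clear@16
  add 92.0.0.0/6 -> H3 at depth 6
  add 128.0.0.0/8 -> H0 at depth 8
  add 168.0.0.0/8 -> H0 at depth 8
  add 0.0.0.0/0 -> H2 at depth 0

== LOOKUPS ==
["H3","H3","H3","H1","H0","H0","H3"]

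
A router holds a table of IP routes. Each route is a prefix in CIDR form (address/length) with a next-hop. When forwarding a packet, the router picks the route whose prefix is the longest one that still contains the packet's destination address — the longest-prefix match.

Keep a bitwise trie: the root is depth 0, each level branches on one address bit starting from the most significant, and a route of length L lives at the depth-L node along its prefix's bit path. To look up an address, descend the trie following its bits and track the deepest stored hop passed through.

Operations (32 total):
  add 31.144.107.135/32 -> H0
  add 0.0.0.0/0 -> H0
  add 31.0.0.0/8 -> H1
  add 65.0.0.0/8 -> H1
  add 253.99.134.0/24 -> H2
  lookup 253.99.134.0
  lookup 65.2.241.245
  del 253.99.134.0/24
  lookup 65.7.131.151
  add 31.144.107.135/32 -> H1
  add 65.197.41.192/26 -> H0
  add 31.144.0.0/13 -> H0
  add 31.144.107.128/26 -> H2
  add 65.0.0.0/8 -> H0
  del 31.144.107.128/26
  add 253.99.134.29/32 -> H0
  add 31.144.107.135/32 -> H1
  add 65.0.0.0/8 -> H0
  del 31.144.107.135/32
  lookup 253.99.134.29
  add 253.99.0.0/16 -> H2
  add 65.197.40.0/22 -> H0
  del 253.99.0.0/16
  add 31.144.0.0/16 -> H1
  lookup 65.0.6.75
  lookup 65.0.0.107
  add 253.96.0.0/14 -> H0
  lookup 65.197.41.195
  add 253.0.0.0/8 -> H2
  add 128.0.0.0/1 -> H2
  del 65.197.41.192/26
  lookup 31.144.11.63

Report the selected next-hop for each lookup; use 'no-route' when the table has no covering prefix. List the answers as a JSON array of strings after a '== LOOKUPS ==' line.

Apply in order:
  + 31.144.107.135/32 (H0) depth=32
  + 0.0.0.0/0 (H0) depth=0
  + 31.0.0.0/8 (H1) depth=8
  + 65.0.0.0/8 (H1) depth=8
  + 253.99.134.0/24 (H2) depth=24
  ? 253.99.134.0  path d0:H0→d1:-→d2:-→d3:-→d4:-→d5:-→d6:-→d7:-→d8:-→d9:-→d10:-→d11:-→d12:-→d13:-→d14:-→d15:-→d16:-→d17:-→d18:-→d19:-→d20:-→d21:-→d22:-→d23:-→d24:H2  best=H2
  ? 65.2.241.245  path d0:H0→d1:-→d2:-→d3:-→d4:-→d5:-→d6:-→d7:-→d8:H1  best=H1
  - 253.99.134.0/24 clear@24
  ? 65.7.131.151  path d0:H0→d1:-→d2:-→d3:-→d4:-→d5:-→d6:-→d7:-→d8:H1  best=H1
  + 31.144.107.135/32 (H1) depth=32
  + 65.197.41.192/26 (H0) depth=26
  + 31.144.0.0/13 (H0) depth=13
  + 31.144.107.128/26 (H2) depth=26
  + 65.0.0.0/8 (H0) depth=8
  - 31.144.107.128/26 clear@26
  + 253.99.134.29/32 (H0) depth=32
  + 31.144.107.135/32 (H1) depth=32
  + 65.0.0.0/8 (H0) depth=8
  - 31.144.107.135/32 clear@32
  ? 253.99.134.29  path d0:H0→d1:-→d2:-→d3:-→d4:-→d5:-→d6:-→d7:-→d8:-→d9:-→d10:-→d11:-→d12:-→d13:-→d14:-→d15:-→d16:-→d17:-→d18:-→d19:-→d20:-→d21:-→d22:-→d23:-→d24:-→d25:-→d26:-→d27:-→d28:-→d29:-→d30:-→d31:-→d32:H0  best=H0
  + 253.99.0.0/16 (H2) depth=16
  + 65.197.40.0/22 (H0) depth=22
  - 253.99.0.0/16 clear@16
  + 31.144.0.0/16 (H1) depth=16
  ? 65.0.6.75  path d0:H0→d1:-→d2:-→d3:-→d4:-→d5:-→d6:-→d7:-→d8:H0  best=H0
  ? 65.0.0.107  path d0:H0→d1:-→d2:-→d3:-→d4:-→d5:-→d6:-→d7:-→d8:H0  best=H0
  + 253.96.0.0/14 (H0) depth=14
  ? 65.197.41.195  path d0:H0→d1:-→d2:-→d3:-→d4:-→d5:-→d6:-→d7:-→d8:H0→d9:-→d10:-→d11:-→d12:-→d13:-→d14:-→d15:-→d16:-→d17:-→d18:-→d19:-→d20:-→d21:-→d22:H0→d23:-→d24:-→d25:-→d26:H0  best=H0
  + 253.0.0.0/8 (H2) depth=8
  + 128.0.0.0/1 (H2) depth=1
  - 65.197.41.192/26 clear@26
  ? 31.144.11.63  path d0:H0→d1:-→d2:-→d3:-→d4:-→d5:-→d6:-→d7:-→d8:H1→d9:-→d10:-→d11:-→d12:-→d13:H0→d14:-→d15:-→d16:H1→d17:-  best=H1

== LOOKUPS ==
["H2","H1","H1","H0","H0","H0","H0","H1"]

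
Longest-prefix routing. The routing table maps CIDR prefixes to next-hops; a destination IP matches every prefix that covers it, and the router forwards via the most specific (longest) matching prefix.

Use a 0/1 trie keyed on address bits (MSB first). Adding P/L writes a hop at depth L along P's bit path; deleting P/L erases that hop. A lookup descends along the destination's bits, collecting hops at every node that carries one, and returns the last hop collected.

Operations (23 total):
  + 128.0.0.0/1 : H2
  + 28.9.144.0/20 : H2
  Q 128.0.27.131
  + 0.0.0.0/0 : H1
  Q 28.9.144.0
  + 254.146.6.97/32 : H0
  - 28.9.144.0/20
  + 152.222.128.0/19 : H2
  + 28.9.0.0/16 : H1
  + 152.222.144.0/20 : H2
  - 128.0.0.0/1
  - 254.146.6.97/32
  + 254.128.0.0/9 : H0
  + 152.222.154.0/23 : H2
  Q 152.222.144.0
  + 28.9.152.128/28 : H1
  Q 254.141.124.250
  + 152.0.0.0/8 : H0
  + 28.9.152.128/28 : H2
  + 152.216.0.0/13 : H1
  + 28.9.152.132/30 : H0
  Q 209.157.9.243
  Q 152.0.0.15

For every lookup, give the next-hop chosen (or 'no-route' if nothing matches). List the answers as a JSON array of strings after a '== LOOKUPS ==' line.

Apply in order:
  + 128.0.0.0/1 (H2) depth=1
  + 28.9.144.0/20 (H2) depth=20
  lookup 128.0.27.131: bits 1 walk d0:-→d1:H2 -> H2
  + 0.0.0.0/0 (H1) depth=0
  lookup 28.9.144.0: bits 00011100000010011001 walk d0:H1→d1:-→d2:-→d3:-→d4:-→d5:-→d6:-→d7:-→d8:-→d9:-→d10:-→d11:-→d12:-→d13:-→d14:-→d15:-→d16:-→d17:-→d18:-→d19:-→d20:H2 -> H2
  + 254.146.6.97/32 (H0) depth=32
  del 28.9.144.0/20 (clear depth 20)
  + 152.222.128.0/19 (H2) depth=19
  + 28.9.0.0/16 (H1) depth=16
  + 152.222.144.0/20 (H2) depth=20
  del 128.0.0.0/1 (clear depth 1)
  del 254.146.6.97/32 (clear depth 32)
  + 254.128.0.0/9 (H0) depth=9
  + 152.222.154.0/23 (H2) depth=23
  lookup 152.222.144.0: bits 10011000110111101001 walk d0:H1→d1:-→d2:-→d3:-→d4:-→d5:-→d6:-→d7:-→d8:-→d9:-→d10:-→d11:-→d12:-→d13:-→d14:-→d15:-→d16:-→d17:-→d18:-→d19:H2→d20:H2 -> H2
  + 28.9.152.128/28 (H1) depth=28
  lookup 254.141.124.250: bits 11111110100 walk d0:H1→d1:-→d2:-→d3:-→d4:-→d5:-→d6:-→d7:-→d8:-→d9:H0→d10:-→d11:- -> H0
  + 152.0.0.0/8 (H0) depth=8
  + 28.9.152.128/28 (H2) depth=28
  + 152.216.0.0/13 (H1) depth=13
  + 28.9.152.132/30 (H0) depth=30
  lookup 209.157.9.243: bits 11 walk d0:H1→d1:-→d2:- -> H1
  lookup 152.0.0.15: bits 10011000 walk d0:H1→d1:-→d2:-→d3:-→d4:-→d5:-→d6:-→d7:-→d8:H0 -> H0

== LOOKUPS ==
["H2","H2","H2","H0","H1","H0"]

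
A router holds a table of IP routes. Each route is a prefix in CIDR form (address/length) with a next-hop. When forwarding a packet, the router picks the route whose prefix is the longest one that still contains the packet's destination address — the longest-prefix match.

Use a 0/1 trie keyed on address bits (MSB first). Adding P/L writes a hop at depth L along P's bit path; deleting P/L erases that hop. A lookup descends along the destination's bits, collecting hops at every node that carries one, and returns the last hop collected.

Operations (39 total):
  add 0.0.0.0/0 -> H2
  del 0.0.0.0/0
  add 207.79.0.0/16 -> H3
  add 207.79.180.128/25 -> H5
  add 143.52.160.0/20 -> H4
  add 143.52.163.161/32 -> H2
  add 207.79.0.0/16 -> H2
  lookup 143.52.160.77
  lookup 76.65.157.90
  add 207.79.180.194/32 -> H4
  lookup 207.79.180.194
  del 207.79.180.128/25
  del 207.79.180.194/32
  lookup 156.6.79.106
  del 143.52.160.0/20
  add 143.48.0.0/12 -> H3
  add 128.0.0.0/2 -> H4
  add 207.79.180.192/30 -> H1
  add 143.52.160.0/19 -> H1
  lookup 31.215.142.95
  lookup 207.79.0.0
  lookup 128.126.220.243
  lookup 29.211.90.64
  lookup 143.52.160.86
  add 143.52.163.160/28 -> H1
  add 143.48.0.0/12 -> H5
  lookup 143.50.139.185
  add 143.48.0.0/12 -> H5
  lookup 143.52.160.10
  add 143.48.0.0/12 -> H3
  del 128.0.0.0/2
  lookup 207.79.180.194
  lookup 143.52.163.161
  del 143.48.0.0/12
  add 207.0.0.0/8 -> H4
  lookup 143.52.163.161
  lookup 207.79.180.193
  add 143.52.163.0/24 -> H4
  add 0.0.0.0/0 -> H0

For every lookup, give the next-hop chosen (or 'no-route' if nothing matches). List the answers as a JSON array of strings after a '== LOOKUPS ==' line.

Process each operation:
  + 0.0.0.0/0 (H2) depth=0
  del 0.0.0.0/0 (clear depth 0)
  + 207.79.0.0/16 (H3) depth=16
  + 207.79.180.128/25 (H5) depth=25
  + 143.52.160.0/20 (H4) depth=20
  + 143.52.163.161/32 (H2) depth=32
  + 207.79.0.0/16 (H2) depth=16
  Q 143.52.160.77: descend 1000111100110100101000 ; hops seen [H4] ; pick H4
  Q 76.65.157.90: descend ε ; hops seen [∅] ; pick no-route
  + 207.79.180.194/32 (H4) depth=32
  Q 207.79.180.194: descend 11001111010011111011010011000010 ; hops seen [H2,H5,H4] ; pick H4
  del 207.79.180.128/25 (clear depth 25)
  del 207.79.180.194/32 (clear depth 32)
  Q 156.6.79.106: descend 100 ; hops seen [∅] ; pick no-route
  del 143.52.160.0/20 (clear depth 20)
  + 143.48.0.0/12 (H3) depth=12
  + 128.0.0.0/2 (H4) depth=2
  + 207.79.180.192/30 (H1) depth=30
  + 143.52.160.0/19 (H1) depth=19
  Q 31.215.142.95: descend ε ; hops seen [∅] ; pick no-route
  Q 207.79.0.0: descend 1100111101001111 ; hops seen [H2] ; pick H2
  Q 128.126.220.243: descend 1000 ; hops seen [H4] ; pick H4
  Q 29.211.90.64: descend ε ; hops seen [∅] ; pick no-route
  Q 143.52.160.86: descend 1000111100110100101000 ; hops seen [H4,H3,H1] ; pick H1
  + 143.52.163.160/28 (H1) depth=28
  + 143.48.0.0/12 (H5) depth=12
  Q 143.50.139.185: descend 1000111100110 ; hops seen [H4,H5] ; pick H5
  + 143.48.0.0/12 (H5) depth=12
  Q 143.52.160.10: descend 1000111100110100101000 ; hops seen [H4,H5,H1] ; pick H1
  + 143.48.0.0/12 (H3) depth=12
  del 128.0.0.0/2 (clear depth 2)
  Q 207.79.180.194: descend 11001111010011111011010011000010 ; hops seen [H2,H1] ; pick H1
  Q 143.52.163.161: descend 10001111001101001010001110100001 ; hops seen [H3,H1,H1,H2] ; pick H2
  del 143.48.0.0/12 (clear depth 12)
  + 207.0.0.0/8 (H4) depth=8
  Q 143.52.163.161: descend 10001111001101001010001110100001 ; hops seen [H1,H1,H2] ; pick H2
  Q 207.79.180.193: descend 110011110100111110110100110000 ; hops seen [H4,H2,H1] ; pick H1
  + 143.52.163.0/24 (H4) depth=24
  + 0.0.0.0/0 (H0) depth=0

== LOOKUPS ==
["H4","no-route","H4","no-route","no-route","H2","H4","no-route","H1","H5","H1","H1","H2","H2","H1"]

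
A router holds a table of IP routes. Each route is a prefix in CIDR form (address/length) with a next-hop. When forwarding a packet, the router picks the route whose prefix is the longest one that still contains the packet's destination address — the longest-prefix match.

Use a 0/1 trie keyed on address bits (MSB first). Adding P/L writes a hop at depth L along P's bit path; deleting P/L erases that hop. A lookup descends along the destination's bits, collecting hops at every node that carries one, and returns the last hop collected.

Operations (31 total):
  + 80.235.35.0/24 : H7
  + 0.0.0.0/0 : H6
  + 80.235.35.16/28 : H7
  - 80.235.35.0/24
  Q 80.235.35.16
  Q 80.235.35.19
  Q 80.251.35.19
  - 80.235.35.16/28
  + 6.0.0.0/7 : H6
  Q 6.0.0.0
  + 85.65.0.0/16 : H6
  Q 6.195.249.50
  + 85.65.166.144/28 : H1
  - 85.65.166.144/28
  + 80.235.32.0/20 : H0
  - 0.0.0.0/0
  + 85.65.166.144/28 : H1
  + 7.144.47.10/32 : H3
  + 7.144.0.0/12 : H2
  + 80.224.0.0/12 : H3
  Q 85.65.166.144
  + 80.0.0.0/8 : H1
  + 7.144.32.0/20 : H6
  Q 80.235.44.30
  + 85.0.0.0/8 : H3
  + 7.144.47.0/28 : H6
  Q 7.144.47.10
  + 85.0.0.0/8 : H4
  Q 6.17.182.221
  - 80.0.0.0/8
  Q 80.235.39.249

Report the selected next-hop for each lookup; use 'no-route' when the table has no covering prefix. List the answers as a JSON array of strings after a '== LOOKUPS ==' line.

Process each operation:
  add 80.235.35.0/24 -> H7 at depth 24
  add 0.0.0.0/0 -> H6 at depth 0
  add 80.235.35.16/28 -> H7 at depth 28
  del 80.235.35.0/24 (clear depth 24)
  lookup 80.235.35.16: bits 0101000011101011001000110001 walk d0:H6→d1:-→d2:-→d3:-→d4:-→d5:-→d6:-→d7:-→d8:-→d9:-→d10:-→d11:-→d12:-→d13:-→d14:-→d15:-→d16:-→d17:-→d18:-→d19:-→d20:-→d21:-→d22:-→d23:-→d24:-→d25:-→d26:-→d27:-→d28:H7 -> H7
  lookup 80.235.35.19: bits 0101000011101011001000110001 walk d0:H6→d1:-→d2:-→d3:-→d4:-→d5:-→d6:-→d7:-→d8:-→d9:-→d10:-→d11:-→d12:-→d13:-→d14:-→d15:-→d16:-→d17:-→d18:-→d19:-→d20:-→d21:-→d22:-→d23:-→d24:-→d25:-→d26:-→d27:-→d28:H7 -> H7
  lookup 80.251.35.19: bits 01010000111 walk d0:H6→d1:-→d2:-→d3:-→d4:-→d5:-→d6:-→d7:-→d8:-→d9:-→d10:-→d11:- -> H6
  del 80.235.35.16/28 (clear depth 28)
  add 6.0.0.0/7 -> H6 at depth 7
  lookup 6.0.0.0: bits 0000011 walk d0:H6→d1:-→d2:-→d3:-→d4:-→d5:-→d6:-→d7:H6 -> H6
  add 85.65.0.0/16 -> H6 at depth 16
  lookup 6.195.249.50: bits 0000011 walk d0:H6→d1:-→d2:-→d3:-→d4:-→d5:-→d6:-→d7:H6 -> H6
  add 85.65.166.144/28 -> H1 at depth 28
  del 85.65.166.144/28 (clear depth 28)
  add 80.235.32.0/20 -> H0 at depth 20
  del 0.0.0.0/0 (clear depth 0)
  add 85.65.166.144/28 -> H1 at depth 28
  add 7.144.47.10/32 -> H3 at depth 32
  add 7.144.0.0/12 -> H2 at depth 12
  add 80.224.0.0/12 -> H3 at depth 12
  lookup 85.65.166.144: bits 0101010101000001101001101001 walk d0:-→d1:-→d2:-→d3:-→d4:-→d5:-→d6:-→d7:-→d8:-→d9:-→d10:-→d11:-→d12:-→d13:-→d14:-→d15:-→d16:H6→d17:-→d18:-→d19:-→d20:-→d21:-→d22:-→d23:-→d24:-→d25:-→d26:-→d27:-→d28:H1 -> H1
  add 80.0.0.0/8 -> H1 at depth 8
  add 7.144.32.0/20 -> H6 at depth 20
  lookup 80.235.44.30: bits 01010000111010110010 walk d0:-→d1:-→d2:-→d3:-→d4:-→d5:-→d6:-→d7:-→d8:H1→d9:-→d10:-→d11:-→d12:H3→d13:-→d14:-→d15:-→d16:-→d17:-→d18:-→d19:-→d20:H0 -> H0
  add 85.0.0.0/8 -> H3 at depth 8
  add 7.144.47.0/28 -> H6 at depth 28
  lookup 7.144.47.10: bits 00000111100100000010111100001010 walk d0:-→d1:-→d2:-→d3:-→d4:-→d5:-→d6:-→d7:H6→d8:-→d9:-→d10:-→d11:-→d12:H2→d13:-→d14:-→d15:-→d16:-→d17:-→d18:-→d19:-→d20:H6→d21:-→d22:-→d23:-→d24:-→d25:-→d26:-→d27:-→d28:H6→d29:-→d30:-→d31:-→d32:H3 -> H3
  add 85.0.0.0/8 -> H4 at depth 8
  lookup 6.17.182.221: bits 0000011 walk d0:-→d1:-→d2:-→d3:-→d4:-→d5:-→d6:-→d7:H6 -> H6
  del 80.0.0.0/8 (clear depth 8)
  lookup 80.235.39.249: bits 010100001110101100100 walk d0:-→d1:-→d2:-→d3:-→d4:-→d5:-→d6:-→d7:-→d8:-→d9:-→d10:-→d11:-→d12:H3→d13:-→d14:-→d15:-→d16:-→d17:-→d18:-→d19:-→d20:H0→d21:- -> H0

== LOOKUPS ==
["H7","H7","H6","H6","H6","H1","H0","H3","H6","H0"]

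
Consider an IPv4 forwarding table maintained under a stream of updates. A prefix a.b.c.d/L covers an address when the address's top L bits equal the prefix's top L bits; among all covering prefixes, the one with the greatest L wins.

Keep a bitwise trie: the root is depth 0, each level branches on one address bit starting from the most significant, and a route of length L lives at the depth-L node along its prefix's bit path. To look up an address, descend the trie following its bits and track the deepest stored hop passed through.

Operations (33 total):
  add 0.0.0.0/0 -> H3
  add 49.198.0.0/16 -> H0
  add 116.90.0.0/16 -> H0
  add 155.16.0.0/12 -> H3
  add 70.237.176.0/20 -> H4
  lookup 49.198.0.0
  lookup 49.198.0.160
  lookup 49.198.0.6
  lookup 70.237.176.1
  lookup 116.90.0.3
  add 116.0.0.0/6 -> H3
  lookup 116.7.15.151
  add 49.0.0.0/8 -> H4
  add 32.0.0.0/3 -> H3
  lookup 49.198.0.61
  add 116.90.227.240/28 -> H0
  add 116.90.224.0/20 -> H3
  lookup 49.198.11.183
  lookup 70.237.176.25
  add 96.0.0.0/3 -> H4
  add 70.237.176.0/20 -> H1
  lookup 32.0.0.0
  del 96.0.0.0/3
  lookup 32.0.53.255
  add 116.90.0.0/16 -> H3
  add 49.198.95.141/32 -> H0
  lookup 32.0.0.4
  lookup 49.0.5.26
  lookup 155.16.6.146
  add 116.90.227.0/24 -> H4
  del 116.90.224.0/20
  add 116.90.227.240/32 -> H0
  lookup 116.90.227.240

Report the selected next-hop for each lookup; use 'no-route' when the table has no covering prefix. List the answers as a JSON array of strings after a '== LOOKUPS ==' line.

Trace:
  + 0.0.0.0/0 (H3) depth=0
  + 49.198.0.0/16 (H0) depth=16
  + 116.90.0.0/16 (H0) depth=16
  + 155.16.0.0/12 (H3) depth=12
  + 70.237.176.0/20 (H4) depth=20
  ? 49.198.0.0  path d0:H3→d1:-→d2:-→d3:-→d4:-→d5:-→d6:-→d7:-→d8:-→d9:-→d10:-→d11:-→d12:-→d13:-→d14:-→d15:-→d16:H0  best=H0
  ? 49.198.0.160  path d0:H3→d1:-→d2:-→d3:-→d4:-→d5:-→d6:-→d7:-→d8:-→d9:-→d10:-→d11:-→d12:-→d13:-→d14:-→d15:-→d16:H0  best=H0
  ? 49.198.0.6  path d0:H3→d1:-→d2:-→d3:-→d4:-→d5:-→d6:-→d7:-→d8:-→d9:-→d10:-→d11:-→d12:-→d13:-→d14:-→d15:-→d16:H0  best=H0
  ? 70.237.176.1  path d0:H3→d1:-→d2:-→d3:-→d4:-→d5:-→d6:-→d7:-→d8:-→d9:-→d10:-→d11:-→d12:-→d13:-→d14:-→d15:-→d16:-→d17:-→d18:-→d19:-→d20:H4  best=H4
  ? 116.90.0.3  path d0:H3→d1:-→d2:-→d3:-→d4:-→d5:-→d6:-→d7:-→d8:-→d9:-→d10:-→d11:-→d12:-→d13:-→d14:-→d15:-→d16:H0  best=H0
  + 116.0.0.0/6 (H3) depth=6
  ? 116.7.15.151  path d0:H3→d1:-→d2:-→d3:-→d4:-→d5:-→d6:H3→d7:-→d8:-→d9:-  best=H3
  + 49.0.0.0/8 (H4) depth=8
  + 32.0.0.0/3 (H3) depth=3
  ? 49.198.0.61  path d0:H3→d1:-→d2:-→d3:H3→d4:-→d5:-→d6:-→d7:-→d8:H4→d9:-→d10:-→d11:-→d12:-→d13:-→d14:-→d15:-→d16:H0  best=H0
  + 116.90.227.240/28 (H0) depth=28
  + 116.90.224.0/20 (H3) depth=20
  ? 49.198.11.183  path d0:H3→d1:-→d2:-→d3:H3→d4:-→d5:-→d6:-→d7:-→d8:H4→d9:-→d10:-→d11:-→d12:-→d13:-→d14:-→d15:-→d16:H0  best=H0
  ? 70.237.176.25  path d0:H3→d1:-→d2:-→d3:-→d4:-→d5:-→d6:-→d7:-→d8:-→d9:-→d10:-→d11:-→d12:-→d13:-→d14:-→d15:-→d16:-→d17:-→d18:-→d19:-→d20:H4  best=H4
  + 96.0.0.0/3 (H4) depth=3
  + 70.237.176.0/20 (H1) depth=20
  ? 32.0.0.0  path d0:H3→d1:-→d2:-→d3:H3  best=H3
  del 96.0.0.0/3 (clear depth 3)
  ? 32.0.53.255  path d0:H3→d1:-→d2:-→d3:H3  best=H3
  + 116.90.0.0/16 (H3) depth=16
  + 49.198.95.141/32 (H0) depth=32
  ? 32.0.0.4  path d0:H3→d1:-→d2:-→d3:H3  best=H3
  ? 49.0.5.26  path d0:H3→d1:-→d2:-→d3:H3→d4:-→d5:-→d6:-→d7:-→d8:H4  best=H4
  ? 155.16.6.146  path d0:H3→d1:-→d2:-→d3:-→d4:-→d5:-→d6:-→d7:-→d8:-→d9:-→d10:-→d11:-→d12:H3  best=H3
  + 116.90.227.0/24 (H4) depth=24
  del 116.90.224.0/20 (clear depth 20)
  + 116.90.227.240/32 (H0) depth=32
  ? 116.90.227.240  path d0:H3→d1:-→d2:-→d3:-→d4:-→d5:-→d6:H3→d7:-→d8:-→d9:-→d10:-→d11:-→d12:-→d13:-→d14:-→d15:-→d16:H3→d17:-→d18:-→d19:-→d20:-→d21:-→d22:-→d23:-→d24:H4→d25:-→d26:-→d27:-→d28:H0→d29:-→d30:-→d31:-→d32:H0  best=H0

== LOOKUPS ==
["H0","H0","H0","H4","H0","H3","H0","H0","H4","H3","H3","H3","H4","H3","H0"]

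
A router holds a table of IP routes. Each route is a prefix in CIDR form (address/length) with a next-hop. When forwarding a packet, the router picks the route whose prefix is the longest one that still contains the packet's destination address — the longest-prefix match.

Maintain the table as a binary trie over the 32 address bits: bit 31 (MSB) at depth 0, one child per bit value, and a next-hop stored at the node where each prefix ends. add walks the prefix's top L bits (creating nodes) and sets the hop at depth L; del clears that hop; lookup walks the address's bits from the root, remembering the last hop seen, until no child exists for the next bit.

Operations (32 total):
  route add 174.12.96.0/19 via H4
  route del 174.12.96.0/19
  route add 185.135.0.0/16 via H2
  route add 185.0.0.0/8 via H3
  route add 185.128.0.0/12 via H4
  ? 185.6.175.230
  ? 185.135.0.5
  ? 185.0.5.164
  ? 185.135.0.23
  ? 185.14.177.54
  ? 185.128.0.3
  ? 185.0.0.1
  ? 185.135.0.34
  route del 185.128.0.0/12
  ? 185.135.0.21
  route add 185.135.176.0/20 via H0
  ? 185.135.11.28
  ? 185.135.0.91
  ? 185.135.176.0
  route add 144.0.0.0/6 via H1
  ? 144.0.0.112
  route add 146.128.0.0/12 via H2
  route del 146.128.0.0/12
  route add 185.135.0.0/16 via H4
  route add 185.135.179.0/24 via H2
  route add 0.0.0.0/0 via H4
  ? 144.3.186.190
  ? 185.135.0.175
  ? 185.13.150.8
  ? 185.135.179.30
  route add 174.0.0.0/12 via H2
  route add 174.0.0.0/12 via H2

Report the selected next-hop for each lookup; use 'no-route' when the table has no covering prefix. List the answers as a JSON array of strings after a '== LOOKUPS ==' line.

Apply in order:
  + 174.12.96.0/19 (H4) depth=19
  del 174.12.96.0/19 (clear depth 19)
  + 185.135.0.0/16 (H2) depth=16
  + 185.0.0.0/8 (H3) depth=8
  + 185.128.0.0/12 (H4) depth=12
  lookup 185.6.175.230: bits 10111001 walk d0:-→d1:-→d2:-→d3:-→d4:-→d5:-→d6:-→d7:-→d8:H3 -> H3
  lookup 185.135.0.5: bits 1011100110000111 walk d0:-→d1:-→d2:-→d3:-→d4:-→d5:-→d6:-→d7:-→d8:H3→d9:-→d10:-→d11:-→d12:H4→d13:-→d14:-→d15:-→d16:H2 -> H2
  lookup 185.0.5.164: bits 10111001 walk d0:-→d1:-→d2:-→d3:-→d4:-→d5:-→d6:-→d7:-→d8:H3 -> H3
  lookup 185.135.0.23: bits 1011100110000111 walk d0:-→d1:-→d2:-→d3:-→d4:-→d5:-→d6:-→d7:-→d8:H3→d9:-→d10:-→d11:-→d12:H4→d13:-→d14:-→d15:-→d16:H2 -> H2
  lookup 185.14.177.54: bits 10111001 walk d0:-→d1:-→d2:-→d3:-→d4:-→d5:-→d6:-→d7:-→d8:H3 -> H3
  lookup 185.128.0.3: bits 1011100110000 walk d0:-→d1:-→d2:-→d3:-→d4:-→d5:-→d6:-→d7:-→d8:H3→d9:-→d10:-→d11:-→d12:H4→d13:- -> H4
  lookup 185.0.0.1: bits 10111001 walk d0:-→d1:-→d2:-→d3:-→d4:-→d5:-→d6:-→d7:-→d8:H3 -> H3
  lookup 185.135.0.34: bits 1011100110000111 walk d0:-→d1:-→d2:-→d3:-→d4:-→d5:-→d6:-→d7:-→d8:H3→d9:-→d10:-→d11:-→d12:H4→d13:-→d14:-→d15:-→d16:H2 -> H2
  del 185.128.0.0/12 (clear depth 12)
  lookup 185.135.0.21: bits 1011100110000111 walk d0:-→d1:-→d2:-→d3:-→d4:-→d5:-→d6:-→d7:-→d8:H3→d9:-→d10:-→d11:-→d12:-→d13:-→d14:-→d15:-→d16:H2 -> H2
  + 185.135.176.0/20 (H0) depth=20
  lookup 185.135.11.28: bits 1011100110000111 walk d0:-→d1:-→d2:-→d3:-→d4:-→d5:-→d6:-→d7:-→d8:H3→d9:-→d10:-→d11:-→d12:-→d13:-→d14:-→d15:-→d16:H2 -> H2
  lookup 185.135.0.91: bits 1011100110000111 walk d0:-→d1:-→d2:-→d3:-→d4:-→d5:-→d6:-→d7:-→d8:H3→d9:-→d10:-→d11:-→d12:-→d13:-→d14:-→d15:-→d16:H2 -> H2
  lookup 185.135.176.0: bits 10111001100001111011 walk d0:-→d1:-→d2:-→d3:-→d4:-→d5:-→d6:-→d7:-→d8:H3→d9:-→d10:-→d11:-→d12:-→d13:-→d14:-→d15:-→d16:H2→d17:-→d18:-→d19:-→d20:H0 -> H0
  + 144.0.0.0/6 (H1) depth=6
  lookup 144.0.0.112: bits 100100 walk d0:-→d1:-→d2:-→d3:-→d4:-→d5:-→d6:H1 -> H1
  + 146.128.0.0/12 (H2) depth=12
  del 146.128.0.0/12 (clear depth 12)
  + 185.135.0.0/16 (H4) depth=16
  + 185.135.179.0/24 (H2) depth=24
  + 0.0.0.0/0 (H4) depth=0
  lookup 144.3.186.190: bits 100100 walk d0:H4→d1:-→d2:-→d3:-→d4:-→d5:-→d6:H1 -> H1
  lookup 185.135.0.175: bits 1011100110000111 walk d0:H4→d1:-→d2:-→d3:-→d4:-→d5:-→d6:-→d7:-→d8:H3→d9:-→d10:-→d11:-→d12:-→d13:-→d14:-→d15:-→d16:H4 -> H4
  lookup 185.13.150.8: bits 10111001 walk d0:H4→d1:-→d2:-→d3:-→d4:-→d5:-→d6:-→d7:-→d8:H3 -> H3
  lookup 185.135.179.30: bits 101110011000011110110011 walk d0:H4→d1:-→d2:-→d3:-→d4:-→d5:-→d6:-→d7:-→d8:H3→d9:-→d10:-→d11:-→d12:-→d13:-→d14:-→d15:-→d16:H4→d17:-→d18:-→d19:-→d20:H0→d21:-→d22:-→d23:-→d24:H2 -> H2
  + 174.0.0.0/12 (H2) depth=12
  + 174.0.0.0/12 (H2) depth=12

== LOOKUPS ==
["H3","H2","H3","H2","H3","H4","H3","H2","H2","H2","H2","H0","H1","H1","H4","H3","H2"]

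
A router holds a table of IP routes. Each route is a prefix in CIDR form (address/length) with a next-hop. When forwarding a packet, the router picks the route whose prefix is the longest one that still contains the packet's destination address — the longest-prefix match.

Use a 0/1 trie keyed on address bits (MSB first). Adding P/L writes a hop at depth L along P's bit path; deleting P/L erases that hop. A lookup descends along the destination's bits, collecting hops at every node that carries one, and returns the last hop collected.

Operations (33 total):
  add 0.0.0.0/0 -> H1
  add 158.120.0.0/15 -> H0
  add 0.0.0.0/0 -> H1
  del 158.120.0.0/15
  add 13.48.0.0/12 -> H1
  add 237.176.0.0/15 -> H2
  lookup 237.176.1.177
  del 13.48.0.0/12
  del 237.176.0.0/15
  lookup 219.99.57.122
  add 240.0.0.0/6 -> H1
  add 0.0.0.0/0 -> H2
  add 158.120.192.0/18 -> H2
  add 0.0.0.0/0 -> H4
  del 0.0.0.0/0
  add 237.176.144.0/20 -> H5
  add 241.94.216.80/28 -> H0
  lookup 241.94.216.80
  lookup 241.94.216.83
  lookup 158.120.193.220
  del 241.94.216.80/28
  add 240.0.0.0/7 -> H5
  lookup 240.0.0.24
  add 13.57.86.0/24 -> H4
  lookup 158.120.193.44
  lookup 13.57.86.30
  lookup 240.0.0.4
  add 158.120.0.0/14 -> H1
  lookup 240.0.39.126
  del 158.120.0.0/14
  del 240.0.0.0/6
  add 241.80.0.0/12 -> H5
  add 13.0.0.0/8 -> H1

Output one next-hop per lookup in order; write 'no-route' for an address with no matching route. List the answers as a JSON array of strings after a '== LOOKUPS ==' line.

Trace:
  + 0.0.0.0/0 (H1) depth=0
  + 158.120.0.0/15 (H0) depth=15
  + 0.0.0.0/0 (H1) depth=0
  del 158.120.0.0/15 (clear depth 15)
  + 13.48.0.0/12 (H1) depth=12
  + 237.176.0.0/15 (H2) depth=15
  ? 237.176.1.177  path d0:H1→d1:-→d2:-→d3:-→d4:-→d5:-→d6:-→d7:-→d8:-→d9:-→d10:-→d11:-→d12:-→d13:-→d14:-→d15:H2  best=H2
  del 13.48.0.0/12 (clear depth 12)
  del 237.176.0.0/15 (clear depth 15)
  ? 219.99.57.122  path d0:H1→d1:-→d2:-  best=H1
  + 240.0.0.0/6 (H1) depth=6
  + 0.0.0.0/0 (H2) depth=0
  + 158.120.192.0/18 (H2) depth=18
  + 0.0.0.0/0 (H4) depth=0
  del 0.0.0.0/0 (clear depth 0)
  + 237.176.144.0/20 (H5) depth=20
  + 241.94.216.80/28 (H0) depth=28
  ? 241.94.216.80  path d0:-→d1:-→d2:-→d3:-→d4:-→d5:-→d6:H1→d7:-→d8:-→d9:-→d10:-→d11:-→d12:-→d13:-→d14:-→d15:-→d16:-→d17:-→d18:-→d19:-→d20:-→d21:-→d22:-→d23:-→d24:-→d25:-→d26:-→d27:-→d28:H0  best=H0
  ? 241.94.216.83  path d0:-→d1:-→d2:-→d3:-→d4:-→d5:-→d6:H1→d7:-→d8:-→d9:-→d10:-→d11:-→d12:-→d13:-→d14:-→d15:-→d16:-→d17:-→d18:-→d19:-→d20:-→d21:-→d22:-→d23:-→d24:-→d25:-→d26:-→d27:-→d28:H0  best=H0
  ? 158.120.193.220  path d0:-→d1:-→d2:-→d3:-→d4:-→d5:-→d6:-→d7:-→d8:-→d9:-→d10:-→d11:-→d12:-→d13:-→d14:-→d15:-→d16:-→d17:-→d18:H2  best=H2
  del 241.94.216.80/28 (clear depth 28)
  + 240.0.0.0/7 (H5) depth=7
  ? 240.0.0.24  path d0:-→d1:-→d2:-→d3:-→d4:-→d5:-→d6:H1→d7:H5  best=H5
  + 13.57.86.0/24 (H4) depth=24
  ? 158.120.193.44  path d0:-→d1:-→d2:-→d3:-→d4:-→d5:-→d6:-→d7:-→d8:-→d9:-→d10:-→d11:-→d12:-→d13:-→d14:-→d15:-→d16:-→d17:-→d18:H2  best=H2
  ? 13.57.86.30  path d0:-→d1:-→d2:-→d3:-→d4:-→d5:-→d6:-→d7:-→d8:-→d9:-→d10:-→d11:-→d12:-→d13:-→d14:-→d15:-→d16:-→d17:-→d18:-→d19:-→d20:-→d21:-→d22:-→d23:-→d24:H4  best=H4
  ? 240.0.0.4  path d0:-→d1:-→d2:-→d3:-→d4:-→d5:-→d6:H1→d7:H5  best=H5
  + 158.120.0.0/14 (H1) depth=14
  ? 240.0.39.126  path d0:-→d1:-→d2:-→d3:-→d4:-→d5:-→d6:H1→d7:H5  best=H5
  del 158.120.0.0/14 (clear depth 14)
  del 240.0.0.0/6 (clear depth 6)
  + 241.80.0.0/12 (H5) depth=12
  + 13.0.0.0/8 (H1) depth=8

== LOOKUPS ==
["H2","H1","H0","H0","H2","H5","H2","H4","H5","H5"]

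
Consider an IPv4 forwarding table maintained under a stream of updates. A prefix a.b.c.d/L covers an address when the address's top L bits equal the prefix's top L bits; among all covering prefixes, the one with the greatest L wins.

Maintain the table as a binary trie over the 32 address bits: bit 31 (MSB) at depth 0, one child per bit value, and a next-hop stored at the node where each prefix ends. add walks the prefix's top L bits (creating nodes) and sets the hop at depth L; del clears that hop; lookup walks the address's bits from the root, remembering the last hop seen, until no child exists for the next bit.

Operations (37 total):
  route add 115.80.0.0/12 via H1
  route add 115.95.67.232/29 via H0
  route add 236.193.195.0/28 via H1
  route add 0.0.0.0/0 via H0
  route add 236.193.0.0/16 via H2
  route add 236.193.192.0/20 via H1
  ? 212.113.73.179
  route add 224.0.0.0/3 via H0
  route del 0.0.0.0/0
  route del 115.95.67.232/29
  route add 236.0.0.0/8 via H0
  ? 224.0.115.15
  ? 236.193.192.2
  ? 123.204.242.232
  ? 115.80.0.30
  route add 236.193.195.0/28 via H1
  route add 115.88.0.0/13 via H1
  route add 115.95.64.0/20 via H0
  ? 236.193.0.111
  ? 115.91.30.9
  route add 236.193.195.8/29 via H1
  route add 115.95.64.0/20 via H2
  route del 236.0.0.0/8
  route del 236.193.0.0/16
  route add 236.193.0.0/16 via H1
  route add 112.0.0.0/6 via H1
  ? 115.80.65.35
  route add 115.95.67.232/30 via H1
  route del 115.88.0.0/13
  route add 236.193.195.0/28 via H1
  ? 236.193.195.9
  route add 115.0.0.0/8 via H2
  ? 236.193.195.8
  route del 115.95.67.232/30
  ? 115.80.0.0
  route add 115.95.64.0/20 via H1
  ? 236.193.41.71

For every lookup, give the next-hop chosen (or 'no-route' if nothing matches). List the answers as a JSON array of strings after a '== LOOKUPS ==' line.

Trace:
  add 115.80.0.0/12 -> H1 at depth 12
  add 115.95.67.232/29 -> H0 at depth 29
  add 236.193.195.0/28 -> H1 at depth 28
  add 0.0.0.0/0 -> H0 at depth 0
  add 236.193.0.0/16 -> H2 at depth 16
  add 236.193.192.0/20 -> H1 at depth 20
  lookup 212.113.73.179: bits 11 walk d0:H0→d1:-→d2:- -> H0
  add 224.0.0.0/3 -> H0 at depth 3
  del 0.0.0.0/0 (clear depth 0)
  del 115.95.67.232/29 (clear depth 29)
  add 236.0.0.0/8 -> H0 at depth 8
  lookup 224.0.115.15: bits 1110 walk d0:-→d1:-→d2:-→d3:H0→d4:- -> H0
  lookup 236.193.192.2: bits 1110110011000001110000 walk d0:-→d1:-→d2:-→d3:H0→d4:-→d5:-→d6:-→d7:-→d8:H0→d9:-→d10:-→d11:-→d12:-→d13:-→d14:-→d15:-→d16:H2→d17:-→d18:-→d19:-→d20:H1→d21:-→d22:- -> H1
  lookup 123.204.242.232: bits 0111 walk d0:-→d1:-→d2:-→d3:-→d4:- -> no-route
  lookup 115.80.0.30: bits 011100110101 walk d0:-→d1:-→d2:-→d3:-→d4:-→d5:-→d6:-→d7:-→d8:-→d9:-→d10:-→d11:-→d12:H1 -> H1
  add 236.193.195.0/28 -> H1 at depth 28
  add 115.88.0.0/13 -> H1 at depth 13
  add 115.95.64.0/20 -> H0 at depth 20
  lookup 236.193.0.111: bits 1110110011000001 walk d0:-→d1:-→d2:-→d3:H0→d4:-→d5:-→d6:-→d7:-→d8:H0→d9:-→d10:-→d11:-→d12:-→d13:-→d14:-→d15:-→d16:H2 -> H2
  lookup 115.91.30.9: bits 0111001101011 walk d0:-→d1:-→d2:-→d3:-→d4:-→d5:-→d6:-→d7:-→d8:-→d9:-→d10:-→d11:-→d12:H1→d13:H1 -> H1
  add 236.193.195.8/29 -> H1 at depth 29
  add 115.95.64.0/20 -> H2 at depth 20
  del 236.0.0.0/8 (clear depth 8)
  del 236.193.0.0/16 (clear depth 16)
  add 236.193.0.0/16 -> H1 at depth 16
  add 112.0.0.0/6 -> H1 at depth 6
  lookup 115.80.65.35: bits 011100110101 walk d0:-→d1:-→d2:-→d3:-→d4:-→d5:-→d6:H1→d7:-→d8:-→d9:-→d10:-→d11:-→d12:H1 -> H1
  add 115.95.67.232/30 -> H1 at depth 30
  del 115.88.0.0/13 (clear depth 13)
  add 236.193.195.0/28 -> H1 at depth 28
  lookup 236.193.195.9: bits 11101100110000011100001100001 walk d0:-→d1:-→d2:-→d3:H0→d4:-→d5:-→d6:-→d7:-→d8:-→d9:-→d10:-→d11:-→d12:-→d13:-→d14:-→d15:-→d16:H1→d17:-→d18:-→d19:-→d20:H1→d21:-→d22:-→d23:-→d24:-→d25:-→d26:-→d27:-→d28:H1→d29:H1 -> H1
  add 115.0.0.0/8 -> H2 at depth 8
  lookup 236.193.195.8: bits 11101100110000011100001100001 walk d0:-→d1:-→d2:-→d3:H0→d4:-→d5:-→d6:-→d7:-→d8:-→d9:-→d10:-→d11:-→d12:-→d13:-→d14:-→d15:-→d16:H1→d17:-→d18:-→d19:-→d20:H1→d21:-→d22:-→d23:-→d24:-→d25:-→d26:-→d27:-→d28:H1→d29:H1 -> H1
  del 115.95.67.232/30 (clear depth 30)
  lookup 115.80.0.0: bits 011100110101 walk d0:-→d1:-→d2:-→d3:-→d4:-→d5:-→d6:H1→d7:-→d8:H2→d9:-→d10:-→d11:-→d12:H1 -> H1
  add 115.95.64.0/20 -> H1 at depth 20
  lookup 236.193.41.71: bits 1110110011000001 walk d0:-→d1:-→d2:-→d3:H0→d4:-→d5:-→d6:-→d7:-→d8:-→d9:-→d10:-→d11:-→d12:-→d13:-→d14:-→d15:-→d16:H1 -> H1

== LOOKUPS ==
["H0","H0","H1","no-route","H1","H2","H1","H1","H1","H1","H1","H1"]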